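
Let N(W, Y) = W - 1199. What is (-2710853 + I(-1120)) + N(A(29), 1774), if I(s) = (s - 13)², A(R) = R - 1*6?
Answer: -1428340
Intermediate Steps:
A(R) = -6 + R (A(R) = R - 6 = -6 + R)
N(W, Y) = -1199 + W
I(s) = (-13 + s)²
(-2710853 + I(-1120)) + N(A(29), 1774) = (-2710853 + (-13 - 1120)²) + (-1199 + (-6 + 29)) = (-2710853 + (-1133)²) + (-1199 + 23) = (-2710853 + 1283689) - 1176 = -1427164 - 1176 = -1428340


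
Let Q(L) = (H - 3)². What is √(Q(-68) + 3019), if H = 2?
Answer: 2*√755 ≈ 54.955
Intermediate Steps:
Q(L) = 1 (Q(L) = (2 - 3)² = (-1)² = 1)
√(Q(-68) + 3019) = √(1 + 3019) = √3020 = 2*√755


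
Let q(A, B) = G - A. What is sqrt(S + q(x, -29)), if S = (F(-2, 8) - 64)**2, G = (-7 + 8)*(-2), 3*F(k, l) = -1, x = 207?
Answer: 2*sqrt(8842)/3 ≈ 62.688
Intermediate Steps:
F(k, l) = -1/3 (F(k, l) = (1/3)*(-1) = -1/3)
G = -2 (G = 1*(-2) = -2)
S = 37249/9 (S = (-1/3 - 64)**2 = (-193/3)**2 = 37249/9 ≈ 4138.8)
q(A, B) = -2 - A
sqrt(S + q(x, -29)) = sqrt(37249/9 + (-2 - 1*207)) = sqrt(37249/9 + (-2 - 207)) = sqrt(37249/9 - 209) = sqrt(35368/9) = 2*sqrt(8842)/3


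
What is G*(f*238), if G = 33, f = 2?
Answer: 15708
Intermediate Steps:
G*(f*238) = 33*(2*238) = 33*476 = 15708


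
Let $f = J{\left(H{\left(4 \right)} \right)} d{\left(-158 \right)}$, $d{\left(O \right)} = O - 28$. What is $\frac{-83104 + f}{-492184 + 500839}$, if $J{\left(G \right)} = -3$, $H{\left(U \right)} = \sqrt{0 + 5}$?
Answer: $- \frac{82546}{8655} \approx -9.5374$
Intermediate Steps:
$H{\left(U \right)} = \sqrt{5}$
$d{\left(O \right)} = -28 + O$ ($d{\left(O \right)} = O - 28 = -28 + O$)
$f = 558$ ($f = - 3 \left(-28 - 158\right) = \left(-3\right) \left(-186\right) = 558$)
$\frac{-83104 + f}{-492184 + 500839} = \frac{-83104 + 558}{-492184 + 500839} = - \frac{82546}{8655}$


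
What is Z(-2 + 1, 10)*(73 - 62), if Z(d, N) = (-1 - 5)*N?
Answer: -660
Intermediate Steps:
Z(d, N) = -6*N
Z(-2 + 1, 10)*(73 - 62) = (-6*10)*(73 - 62) = -60*11 = -660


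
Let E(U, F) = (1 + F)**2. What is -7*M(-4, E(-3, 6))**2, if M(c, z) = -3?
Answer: -63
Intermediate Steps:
-7*M(-4, E(-3, 6))**2 = -7*(-3)**2 = -7*9 = -63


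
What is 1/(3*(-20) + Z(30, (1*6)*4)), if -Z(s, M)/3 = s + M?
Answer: -1/222 ≈ -0.0045045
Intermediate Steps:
Z(s, M) = -3*M - 3*s (Z(s, M) = -3*(s + M) = -3*(M + s) = -3*M - 3*s)
1/(3*(-20) + Z(30, (1*6)*4)) = 1/(3*(-20) + (-3*1*6*4 - 3*30)) = 1/(-60 + (-18*4 - 90)) = 1/(-60 + (-3*24 - 90)) = 1/(-60 + (-72 - 90)) = 1/(-60 - 162) = 1/(-222) = -1/222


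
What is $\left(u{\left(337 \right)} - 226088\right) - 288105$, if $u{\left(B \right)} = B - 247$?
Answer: $-514103$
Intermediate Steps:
$u{\left(B \right)} = -247 + B$ ($u{\left(B \right)} = B - 247 = -247 + B$)
$\left(u{\left(337 \right)} - 226088\right) - 288105 = \left(\left(-247 + 337\right) - 226088\right) - 288105 = \left(90 - 226088\right) - 288105 = -225998 - 288105 = -514103$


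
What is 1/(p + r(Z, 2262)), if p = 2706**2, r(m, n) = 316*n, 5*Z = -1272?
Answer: 1/8037228 ≈ 1.2442e-7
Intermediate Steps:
Z = -1272/5 (Z = (1/5)*(-1272) = -1272/5 ≈ -254.40)
p = 7322436
1/(p + r(Z, 2262)) = 1/(7322436 + 316*2262) = 1/(7322436 + 714792) = 1/8037228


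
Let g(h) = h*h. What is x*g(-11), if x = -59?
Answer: -7139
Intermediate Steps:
g(h) = h²
x*g(-11) = -59*(-11)² = -59*121 = -7139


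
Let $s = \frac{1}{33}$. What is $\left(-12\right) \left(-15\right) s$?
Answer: $\frac{60}{11} \approx 5.4545$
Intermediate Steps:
$s = \frac{1}{33} \approx 0.030303$
$\left(-12\right) \left(-15\right) s = \left(-12\right) \left(-15\right) \frac{1}{33} = 180 \cdot \frac{1}{33} = \frac{60}{11}$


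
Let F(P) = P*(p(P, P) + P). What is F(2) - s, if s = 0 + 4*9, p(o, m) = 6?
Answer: -20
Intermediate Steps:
F(P) = P*(6 + P)
s = 36 (s = 0 + 36 = 36)
F(2) - s = 2*(6 + 2) - 1*36 = 2*8 - 36 = 16 - 36 = -20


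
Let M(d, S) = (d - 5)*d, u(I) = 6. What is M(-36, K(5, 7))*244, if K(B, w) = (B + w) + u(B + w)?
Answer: 360144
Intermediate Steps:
K(B, w) = 6 + B + w (K(B, w) = (B + w) + 6 = 6 + B + w)
M(d, S) = d*(-5 + d) (M(d, S) = (-5 + d)*d = d*(-5 + d))
M(-36, K(5, 7))*244 = -36*(-5 - 36)*244 = -36*(-41)*244 = 1476*244 = 360144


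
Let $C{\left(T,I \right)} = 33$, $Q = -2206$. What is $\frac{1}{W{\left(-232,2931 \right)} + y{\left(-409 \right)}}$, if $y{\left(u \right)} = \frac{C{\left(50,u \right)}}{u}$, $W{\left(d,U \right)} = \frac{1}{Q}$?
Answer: $- \frac{902254}{73207} \approx -12.325$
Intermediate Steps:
$W{\left(d,U \right)} = - \frac{1}{2206}$ ($W{\left(d,U \right)} = \frac{1}{-2206} = - \frac{1}{2206}$)
$y{\left(u \right)} = \frac{33}{u}$
$\frac{1}{W{\left(-232,2931 \right)} + y{\left(-409 \right)}} = \frac{1}{- \frac{1}{2206} + \frac{33}{-409}} = \frac{1}{- \frac{1}{2206} + 33 \left(- \frac{1}{409}\right)} = \frac{1}{- \frac{1}{2206} - \frac{33}{409}} = \frac{1}{- \frac{73207}{902254}} = - \frac{902254}{73207}$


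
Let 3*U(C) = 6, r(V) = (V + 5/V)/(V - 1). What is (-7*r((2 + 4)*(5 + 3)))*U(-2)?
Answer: -16163/1128 ≈ -14.329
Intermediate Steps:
r(V) = (V + 5/V)/(-1 + V)
U(C) = 2 (U(C) = (⅓)*6 = 2)
(-7*r((2 + 4)*(5 + 3)))*U(-2) = -7*(5 + ((2 + 4)*(5 + 3))²)/(((2 + 4)*(5 + 3))*(-1 + (2 + 4)*(5 + 3)))*2 = -7*(5 + (6*8)²)/((6*8)*(-1 + 6*8))*2 = -7*(5 + 48²)/(48*(-1 + 48))*2 = -7*(5 + 2304)/(48*47)*2 = -7*2309/(48*47)*2 = -7*2309/2256*2 = -16163/2256*2 = -16163/1128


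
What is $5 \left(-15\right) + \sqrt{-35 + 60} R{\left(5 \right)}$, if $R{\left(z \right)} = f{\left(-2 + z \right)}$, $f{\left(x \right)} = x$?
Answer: $-60$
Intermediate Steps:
$R{\left(z \right)} = -2 + z$
$5 \left(-15\right) + \sqrt{-35 + 60} R{\left(5 \right)} = 5 \left(-15\right) + \sqrt{-35 + 60} \left(-2 + 5\right) = -75 + \sqrt{25} \cdot 3 = -75 + 5 \cdot 3 = -75 + 15 = -60$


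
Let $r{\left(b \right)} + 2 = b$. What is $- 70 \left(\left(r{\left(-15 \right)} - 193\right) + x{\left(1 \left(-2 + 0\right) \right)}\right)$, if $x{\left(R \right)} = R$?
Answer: $14840$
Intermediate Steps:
$r{\left(b \right)} = -2 + b$
$- 70 \left(\left(r{\left(-15 \right)} - 193\right) + x{\left(1 \left(-2 + 0\right) \right)}\right) = - 70 \left(\left(\left(-2 - 15\right) - 193\right) + 1 \left(-2 + 0\right)\right) = - 70 \left(\left(-17 - 193\right) + 1 \left(-2\right)\right) = - 70 \left(-210 - 2\right) = \left(-70\right) \left(-212\right) = 14840$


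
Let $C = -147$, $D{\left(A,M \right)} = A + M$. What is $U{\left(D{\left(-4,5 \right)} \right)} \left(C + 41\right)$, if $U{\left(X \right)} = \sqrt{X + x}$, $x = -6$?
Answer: $- 106 i \sqrt{5} \approx - 237.02 i$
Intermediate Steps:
$U{\left(X \right)} = \sqrt{-6 + X}$ ($U{\left(X \right)} = \sqrt{X - 6} = \sqrt{-6 + X}$)
$U{\left(D{\left(-4,5 \right)} \right)} \left(C + 41\right) = \sqrt{-6 + \left(-4 + 5\right)} \left(-147 + 41\right) = \sqrt{-6 + 1} \left(-106\right) = \sqrt{-5} \left(-106\right) = i \sqrt{5} \left(-106\right) = - 106 i \sqrt{5}$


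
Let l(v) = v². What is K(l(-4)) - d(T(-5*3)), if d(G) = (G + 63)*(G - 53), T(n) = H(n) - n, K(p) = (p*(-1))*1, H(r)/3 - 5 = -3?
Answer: 2672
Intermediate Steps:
H(r) = 6 (H(r) = 15 + 3*(-3) = 15 - 9 = 6)
K(p) = -p (K(p) = -p*1 = -p)
T(n) = 6 - n
d(G) = (-53 + G)*(63 + G) (d(G) = (63 + G)*(-53 + G) = (-53 + G)*(63 + G))
K(l(-4)) - d(T(-5*3)) = -1*(-4)² - (-3339 + (6 - (-5)*3)² + 10*(6 - (-5)*3)) = -1*16 - (-3339 + (6 - 1*(-15))² + 10*(6 - 1*(-15))) = -16 - (-3339 + (6 + 15)² + 10*(6 + 15)) = -16 - (-3339 + 21² + 10*21) = -16 - (-3339 + 441 + 210) = -16 - 1*(-2688) = -16 + 2688 = 2672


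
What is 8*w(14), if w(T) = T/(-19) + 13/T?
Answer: 204/133 ≈ 1.5338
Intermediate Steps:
w(T) = 13/T - T/19 (w(T) = T*(-1/19) + 13/T = -T/19 + 13/T = 13/T - T/19)
8*w(14) = 8*(13/14 - 1/19*14) = 8*(13*(1/14) - 14/19) = 8*(13/14 - 14/19) = 8*(51/266) = 204/133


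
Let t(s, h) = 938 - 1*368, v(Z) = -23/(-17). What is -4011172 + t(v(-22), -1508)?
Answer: -4010602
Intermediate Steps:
v(Z) = 23/17 (v(Z) = -23*(-1/17) = 23/17)
t(s, h) = 570 (t(s, h) = 938 - 368 = 570)
-4011172 + t(v(-22), -1508) = -4011172 + 570 = -4010602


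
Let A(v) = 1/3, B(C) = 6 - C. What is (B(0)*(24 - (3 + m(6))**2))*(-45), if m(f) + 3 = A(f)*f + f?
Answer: 10800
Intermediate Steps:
A(v) = 1/3
m(f) = -3 + 4*f/3 (m(f) = -3 + (f/3 + f) = -3 + 4*f/3)
(B(0)*(24 - (3 + m(6))**2))*(-45) = ((6 - 1*0)*(24 - (3 + (-3 + (4/3)*6))**2))*(-45) = ((6 + 0)*(24 - (3 + (-3 + 8))**2))*(-45) = (6*(24 - (3 + 5)**2))*(-45) = (6*(24 - 1*8**2))*(-45) = (6*(24 - 1*64))*(-45) = (6*(24 - 64))*(-45) = (6*(-40))*(-45) = -240*(-45) = 10800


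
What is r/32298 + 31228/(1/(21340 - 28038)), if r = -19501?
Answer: -6755615840413/32298 ≈ -2.0917e+8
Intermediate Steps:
r/32298 + 31228/(1/(21340 - 28038)) = -19501/32298 + 31228/(1/(21340 - 28038)) = -19501*1/32298 + 31228/(1/(-6698)) = -19501/32298 + 31228/(-1/6698) = -19501/32298 + 31228*(-6698) = -19501/32298 - 209165144 = -6755615840413/32298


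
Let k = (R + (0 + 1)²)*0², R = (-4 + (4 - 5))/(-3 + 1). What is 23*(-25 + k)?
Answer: -575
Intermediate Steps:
R = 5/2 (R = (-4 - 1)/(-2) = -5*(-½) = 5/2 ≈ 2.5000)
k = 0 (k = (5/2 + (0 + 1)²)*0² = (5/2 + 1²)*0 = (5/2 + 1)*0 = (7/2)*0 = 0)
23*(-25 + k) = 23*(-25 + 0) = 23*(-25) = -575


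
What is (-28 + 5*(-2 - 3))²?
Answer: 2809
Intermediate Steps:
(-28 + 5*(-2 - 3))² = (-28 + 5*(-5))² = (-28 - 25)² = (-53)² = 2809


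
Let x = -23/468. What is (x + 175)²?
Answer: 6703843129/219024 ≈ 30608.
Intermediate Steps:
x = -23/468 (x = -23*1/468 = -23/468 ≈ -0.049145)
(x + 175)² = (-23/468 + 175)² = (81877/468)² = 6703843129/219024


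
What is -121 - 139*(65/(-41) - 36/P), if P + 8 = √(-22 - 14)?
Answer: -308478/1025 - 7506*I/25 ≈ -300.95 - 300.24*I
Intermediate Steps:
P = -8 + 6*I (P = -8 + √(-22 - 14) = -8 + √(-36) = -8 + 6*I ≈ -8.0 + 6.0*I)
-121 - 139*(65/(-41) - 36/P) = -121 - 139*(65/(-41) - 36*(-8 - 6*I)/100) = -121 - 139*(65*(-1/41) - 9*(-8 - 6*I)/25) = -121 - 139*(-65/41 - 9*(-8 - 6*I)/25) = -121 + (9035/41 + 1251*(-8 - 6*I)/25) = 4074/41 + 1251*(-8 - 6*I)/25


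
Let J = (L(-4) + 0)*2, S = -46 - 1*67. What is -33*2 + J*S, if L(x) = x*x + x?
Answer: -2778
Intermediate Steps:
L(x) = x + x² (L(x) = x² + x = x + x²)
S = -113 (S = -46 - 67 = -113)
J = 24 (J = (-4*(1 - 4) + 0)*2 = (-4*(-3) + 0)*2 = (12 + 0)*2 = 12*2 = 24)
-33*2 + J*S = -33*2 + 24*(-113) = -66 - 2712 = -2778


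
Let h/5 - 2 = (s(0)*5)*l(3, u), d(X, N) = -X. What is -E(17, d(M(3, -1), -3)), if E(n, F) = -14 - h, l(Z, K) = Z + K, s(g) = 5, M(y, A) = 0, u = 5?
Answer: 1024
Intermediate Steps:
l(Z, K) = K + Z
h = 1010 (h = 10 + 5*((5*5)*(5 + 3)) = 10 + 5*(25*8) = 10 + 5*200 = 10 + 1000 = 1010)
E(n, F) = -1024 (E(n, F) = -14 - 1*1010 = -14 - 1010 = -1024)
-E(17, d(M(3, -1), -3)) = -1*(-1024) = 1024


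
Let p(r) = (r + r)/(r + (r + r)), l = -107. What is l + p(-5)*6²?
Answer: -83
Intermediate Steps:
p(r) = ⅔ (p(r) = (2*r)/(r + 2*r) = (2*r)/((3*r)) = (2*r)*(1/(3*r)) = ⅔)
l + p(-5)*6² = -107 + (⅔)*6² = -107 + (⅔)*36 = -107 + 24 = -83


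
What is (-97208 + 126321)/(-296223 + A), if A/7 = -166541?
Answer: -29113/1462010 ≈ -0.019913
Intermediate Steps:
A = -1165787 (A = 7*(-166541) = -1165787)
(-97208 + 126321)/(-296223 + A) = (-97208 + 126321)/(-296223 - 1165787) = 29113/(-1462010) = 29113*(-1/1462010) = -29113/1462010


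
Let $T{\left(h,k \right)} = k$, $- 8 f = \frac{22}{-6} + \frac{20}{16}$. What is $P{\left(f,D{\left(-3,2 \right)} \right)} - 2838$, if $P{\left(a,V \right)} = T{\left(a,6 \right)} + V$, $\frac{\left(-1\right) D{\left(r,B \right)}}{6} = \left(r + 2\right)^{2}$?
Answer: $-2838$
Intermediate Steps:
$D{\left(r,B \right)} = - 6 \left(2 + r\right)^{2}$ ($D{\left(r,B \right)} = - 6 \left(r + 2\right)^{2} = - 6 \left(2 + r\right)^{2}$)
$f = \frac{29}{96}$ ($f = - \frac{\frac{22}{-6} + \frac{20}{16}}{8} = - \frac{22 \left(- \frac{1}{6}\right) + 20 \cdot \frac{1}{16}}{8} = - \frac{- \frac{11}{3} + \frac{5}{4}}{8} = \left(- \frac{1}{8}\right) \left(- \frac{29}{12}\right) = \frac{29}{96} \approx 0.30208$)
$P{\left(a,V \right)} = 6 + V$
$P{\left(f,D{\left(-3,2 \right)} \right)} - 2838 = \left(6 - 6 \left(2 - 3\right)^{2}\right) - 2838 = \left(6 - 6 \left(-1\right)^{2}\right) - 2838 = \left(6 - 6\right) - 2838 = 0 - 2838 = -2838$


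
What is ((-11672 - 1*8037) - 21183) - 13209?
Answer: -54101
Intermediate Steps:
((-11672 - 1*8037) - 21183) - 13209 = ((-11672 - 8037) - 21183) - 13209 = (-19709 - 21183) - 13209 = -40892 - 13209 = -54101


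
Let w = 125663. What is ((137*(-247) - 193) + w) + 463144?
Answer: 554775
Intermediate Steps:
((137*(-247) - 193) + w) + 463144 = ((137*(-247) - 193) + 125663) + 463144 = ((-33839 - 193) + 125663) + 463144 = (-34032 + 125663) + 463144 = 91631 + 463144 = 554775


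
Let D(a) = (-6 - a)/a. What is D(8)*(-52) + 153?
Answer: 244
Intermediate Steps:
D(a) = (-6 - a)/a
D(8)*(-52) + 153 = ((-6 - 1*8)/8)*(-52) + 153 = ((-6 - 8)/8)*(-52) + 153 = ((⅛)*(-14))*(-52) + 153 = -7/4*(-52) + 153 = 91 + 153 = 244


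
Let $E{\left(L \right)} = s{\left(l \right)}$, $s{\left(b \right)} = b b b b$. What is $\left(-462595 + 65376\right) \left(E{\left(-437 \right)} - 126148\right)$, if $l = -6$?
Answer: $49593586588$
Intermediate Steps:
$s{\left(b \right)} = b^{4}$ ($s{\left(b \right)} = b^{2} b^{2} = b^{4}$)
$E{\left(L \right)} = 1296$ ($E{\left(L \right)} = \left(-6\right)^{4} = 1296$)
$\left(-462595 + 65376\right) \left(E{\left(-437 \right)} - 126148\right) = \left(-462595 + 65376\right) \left(1296 - 126148\right) = \left(-397219\right) \left(-124852\right) = 49593586588$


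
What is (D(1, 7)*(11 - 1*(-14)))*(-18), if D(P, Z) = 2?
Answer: -900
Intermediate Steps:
(D(1, 7)*(11 - 1*(-14)))*(-18) = (2*(11 - 1*(-14)))*(-18) = (2*(11 + 14))*(-18) = (2*25)*(-18) = 50*(-18) = -900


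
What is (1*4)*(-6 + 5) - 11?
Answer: -15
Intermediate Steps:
(1*4)*(-6 + 5) - 11 = 4*(-1) - 11 = -4 - 11 = -15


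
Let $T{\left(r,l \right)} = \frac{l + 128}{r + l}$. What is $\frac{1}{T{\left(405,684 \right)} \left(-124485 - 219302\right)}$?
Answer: $- \frac{1089}{279155044} \approx -3.9011 \cdot 10^{-6}$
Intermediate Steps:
$T{\left(r,l \right)} = \frac{128 + l}{l + r}$
$\frac{1}{T{\left(405,684 \right)} \left(-124485 - 219302\right)} = \frac{1}{\frac{128 + 684}{684 + 405} \left(-124485 - 219302\right)} = \frac{1}{\frac{1}{1089} \cdot 812 \left(-343787\right)} = \frac{1}{\frac{1}{1089} \cdot 812} \left(- \frac{1}{343787}\right) = \frac{1}{\frac{812}{1089}} \left(- \frac{1}{343787}\right) = \frac{1089}{812} \left(- \frac{1}{343787}\right) = - \frac{1089}{279155044}$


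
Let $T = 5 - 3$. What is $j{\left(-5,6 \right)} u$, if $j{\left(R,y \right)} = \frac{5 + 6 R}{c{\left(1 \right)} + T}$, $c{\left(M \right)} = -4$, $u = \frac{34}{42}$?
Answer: $\frac{425}{42} \approx 10.119$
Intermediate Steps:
$u = \frac{17}{21}$ ($u = 34 \cdot \frac{1}{42} = \frac{17}{21} \approx 0.80952$)
$T = 2$ ($T = 5 - 3 = 2$)
$j{\left(R,y \right)} = - \frac{5}{2} - 3 R$ ($j{\left(R,y \right)} = \frac{5 + 6 R}{-4 + 2} = \frac{5 + 6 R}{-2} = \left(5 + 6 R\right) \left(- \frac{1}{2}\right) = - \frac{5}{2} - 3 R$)
$j{\left(-5,6 \right)} u = \left(- \frac{5}{2} - -15\right) \frac{17}{21} = \left(- \frac{5}{2} + 15\right) \frac{17}{21} = \frac{25}{2} \cdot \frac{17}{21} = \frac{425}{42}$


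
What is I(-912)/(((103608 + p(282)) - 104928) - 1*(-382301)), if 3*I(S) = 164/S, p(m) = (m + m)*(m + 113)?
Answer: -41/412972524 ≈ -9.9280e-8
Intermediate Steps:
p(m) = 2*m*(113 + m) (p(m) = (2*m)*(113 + m) = 2*m*(113 + m))
I(S) = 164/(3*S) (I(S) = (164/S)/3 = 164/(3*S))
I(-912)/(((103608 + p(282)) - 104928) - 1*(-382301)) = ((164/3)/(-912))/(((103608 + 2*282*(113 + 282)) - 104928) - 1*(-382301)) = ((164/3)*(-1/912))/(((103608 + 2*282*395) - 104928) + 382301) = -41/(684*(((103608 + 222780) - 104928) + 382301)) = -41/(684*((326388 - 104928) + 382301)) = -41/(684*(221460 + 382301)) = -41/684/603761 = -41/684*1/603761 = -41/412972524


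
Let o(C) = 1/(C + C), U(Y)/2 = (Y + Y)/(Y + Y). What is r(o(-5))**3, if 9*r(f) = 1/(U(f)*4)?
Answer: 1/373248 ≈ 2.6792e-6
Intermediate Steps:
U(Y) = 2 (U(Y) = 2*((Y + Y)/(Y + Y)) = 2*((2*Y)/((2*Y))) = 2*((2*Y)*(1/(2*Y))) = 2*1 = 2)
o(C) = 1/(2*C)
r(f) = 1/72 (r(f) = (1/(2*4))/9 = ((1/2)*(1/4))/9 = (1/9)*(1/8) = 1/72)
r(o(-5))**3 = (1/72)**3 = 1/373248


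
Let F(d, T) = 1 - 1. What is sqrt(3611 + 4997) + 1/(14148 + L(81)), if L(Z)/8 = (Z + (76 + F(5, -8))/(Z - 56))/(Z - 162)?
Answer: 2025/28632892 + 4*sqrt(538) ≈ 92.779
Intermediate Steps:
F(d, T) = 0
L(Z) = 8*(Z + 76/(-56 + Z))/(-162 + Z) (L(Z) = 8*((Z + (76 + 0)/(Z - 56))/(Z - 162)) = 8*((Z + 76/(-56 + Z))/(-162 + Z)) = 8*(Z + 76/(-56 + Z))/(-162 + Z))
sqrt(3611 + 4997) + 1/(14148 + L(81)) = sqrt(3611 + 4997) + 1/(14148 + 8*(76 + 81**2 - 56*81)/(9072 + 81**2 - 218*81)) = sqrt(8608) + 1/(14148 + 8*(76 + 6561 - 4536)/(9072 + 6561 - 17658)) = 4*sqrt(538) + 1/(14148 + 8*2101/(-2025)) = 4*sqrt(538) + 1/(14148 + 8*(-1/2025)*2101) = 4*sqrt(538) + 1/(14148 - 16808/2025) = 4*sqrt(538) + 1/(28632892/2025) = 4*sqrt(538) + 2025/28632892 = 2025/28632892 + 4*sqrt(538)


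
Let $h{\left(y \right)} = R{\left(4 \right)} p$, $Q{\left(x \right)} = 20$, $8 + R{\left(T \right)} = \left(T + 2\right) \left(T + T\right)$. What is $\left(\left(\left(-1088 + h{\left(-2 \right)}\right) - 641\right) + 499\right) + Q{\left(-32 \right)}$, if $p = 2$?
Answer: $-1130$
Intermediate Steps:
$R{\left(T \right)} = -8 + 2 T \left(2 + T\right)$ ($R{\left(T \right)} = -8 + \left(T + 2\right) \left(T + T\right) = -8 + \left(2 + T\right) 2 T = -8 + 2 T \left(2 + T\right)$)
$h{\left(y \right)} = 80$ ($h{\left(y \right)} = \left(-8 + 2 \cdot 4^{2} + 4 \cdot 4\right) 2 = \left(-8 + 2 \cdot 16 + 16\right) 2 = \left(-8 + 32 + 16\right) 2 = 40 \cdot 2 = 80$)
$\left(\left(\left(-1088 + h{\left(-2 \right)}\right) - 641\right) + 499\right) + Q{\left(-32 \right)} = \left(\left(\left(-1088 + 80\right) - 641\right) + 499\right) + 20 = \left(\left(-1008 - 641\right) + 499\right) + 20 = \left(-1649 + 499\right) + 20 = -1150 + 20 = -1130$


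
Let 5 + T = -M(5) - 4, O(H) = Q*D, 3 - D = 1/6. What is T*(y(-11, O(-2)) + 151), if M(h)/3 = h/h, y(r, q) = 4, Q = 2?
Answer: -1860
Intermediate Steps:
D = 17/6 (D = 3 - 1/6 = 3 - 1*⅙ = 3 - ⅙ = 17/6 ≈ 2.8333)
O(H) = 17/3 (O(H) = 2*(17/6) = 17/3)
M(h) = 3 (M(h) = 3*(h/h) = 3*1 = 3)
T = -12 (T = -5 + (-1*3 - 4) = -5 + (-3 - 4) = -5 - 7 = -12)
T*(y(-11, O(-2)) + 151) = -12*(4 + 151) = -12*155 = -1860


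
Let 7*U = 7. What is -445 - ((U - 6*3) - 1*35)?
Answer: -393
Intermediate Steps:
U = 1 (U = (1/7)*7 = 1)
-445 - ((U - 6*3) - 1*35) = -445 - ((1 - 6*3) - 1*35) = -445 - ((1 - 18) - 35) = -445 - (-17 - 35) = -445 - 1*(-52) = -445 + 52 = -393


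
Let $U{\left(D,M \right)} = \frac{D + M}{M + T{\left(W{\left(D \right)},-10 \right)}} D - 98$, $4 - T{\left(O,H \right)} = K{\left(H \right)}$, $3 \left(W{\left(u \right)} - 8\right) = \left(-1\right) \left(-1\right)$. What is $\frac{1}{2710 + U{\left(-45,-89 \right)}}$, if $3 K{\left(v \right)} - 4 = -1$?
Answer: $\frac{43}{109301} \approx 0.00039341$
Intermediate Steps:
$W{\left(u \right)} = \frac{25}{3}$ ($W{\left(u \right)} = 8 + \frac{\left(-1\right) \left(-1\right)}{3} = 8 + \frac{1}{3} \cdot 1 = 8 + \frac{1}{3} = \frac{25}{3}$)
$K{\left(v \right)} = 1$ ($K{\left(v \right)} = \frac{4}{3} + \frac{1}{3} \left(-1\right) = \frac{4}{3} - \frac{1}{3} = 1$)
$T{\left(O,H \right)} = 3$ ($T{\left(O,H \right)} = 4 - 1 = 3$)
$U{\left(D,M \right)} = -98 + \frac{D \left(D + M\right)}{3 + M}$ ($U{\left(D,M \right)} = \frac{D + M}{M + 3} D - 98 = \frac{D + M}{3 + M} D - 98 = \frac{D \left(D + M\right)}{3 + M} - 98 = -98 + \frac{D \left(D + M\right)}{3 + M}$)
$\frac{1}{2710 + U{\left(-45,-89 \right)}} = \frac{1}{2710 + \frac{-294 + \left(-45\right)^{2} - -8722 - -4005}{3 - 89}} = \frac{1}{2710 + \frac{-294 + 2025 + 8722 + 4005}{-86}} = \frac{1}{2710 - \frac{7229}{43}} = \frac{1}{\frac{109301}{43}} = \frac{43}{109301}$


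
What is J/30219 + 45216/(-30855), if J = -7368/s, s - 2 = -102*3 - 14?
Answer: -24126790724/16472527995 ≈ -1.4647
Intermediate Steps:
s = -318 (s = 2 + (-102*3 - 14) = 2 + (-306 - 14) = 2 - 320 = -318)
J = 1228/53 (J = -7368/(-318) = -7368*(-1/318) = 1228/53 ≈ 23.170)
J/30219 + 45216/(-30855) = (1228/53)/30219 + 45216/(-30855) = (1228/53)*(1/30219) + 45216*(-1/30855) = 1228/1601607 - 15072/10285 = -24126790724/16472527995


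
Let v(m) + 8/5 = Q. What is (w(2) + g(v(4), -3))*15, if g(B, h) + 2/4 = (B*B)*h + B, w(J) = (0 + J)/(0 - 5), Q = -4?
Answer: -15087/10 ≈ -1508.7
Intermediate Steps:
v(m) = -28/5 (v(m) = -8/5 - 4 = -28/5)
w(J) = -J/5 (w(J) = J/(-5) = J*(-1/5) = -J/5)
g(B, h) = -1/2 + B + h*B**2 (g(B, h) = -1/2 + ((B*B)*h + B) = -1/2 + (B**2*h + B) = -1/2 + (h*B**2 + B) = -1/2 + (B + h*B**2) = -1/2 + B + h*B**2)
(w(2) + g(v(4), -3))*15 = (-1/5*2 + (-1/2 - 28/5 - 3*(-28/5)**2))*15 = (-2/5 + (-1/2 - 28/5 - 3*784/25))*15 = (-2/5 + (-1/2 - 28/5 - 2352/25))*15 = (-2/5 - 5009/50)*15 = -5029/50*15 = -15087/10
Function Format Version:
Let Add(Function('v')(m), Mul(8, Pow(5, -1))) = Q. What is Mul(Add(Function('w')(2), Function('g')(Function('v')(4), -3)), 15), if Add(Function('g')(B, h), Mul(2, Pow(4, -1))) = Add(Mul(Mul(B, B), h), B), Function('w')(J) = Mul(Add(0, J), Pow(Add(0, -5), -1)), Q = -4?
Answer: Rational(-15087, 10) ≈ -1508.7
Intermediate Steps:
Function('v')(m) = Rational(-28, 5) (Function('v')(m) = Add(Rational(-8, 5), -4) = Rational(-28, 5))
Function('w')(J) = Mul(Rational(-1, 5), J) (Function('w')(J) = Mul(J, Pow(-5, -1)) = Mul(J, Rational(-1, 5)) = Mul(Rational(-1, 5), J))
Function('g')(B, h) = Add(Rational(-1, 2), B, Mul(h, Pow(B, 2))) (Function('g')(B, h) = Add(Rational(-1, 2), Add(Mul(Mul(B, B), h), B)) = Add(Rational(-1, 2), Add(Mul(Pow(B, 2), h), B)) = Add(Rational(-1, 2), Add(Mul(h, Pow(B, 2)), B)) = Add(Rational(-1, 2), Add(B, Mul(h, Pow(B, 2)))) = Add(Rational(-1, 2), B, Mul(h, Pow(B, 2))))
Mul(Add(Function('w')(2), Function('g')(Function('v')(4), -3)), 15) = Mul(Add(Mul(Rational(-1, 5), 2), Add(Rational(-1, 2), Rational(-28, 5), Mul(-3, Pow(Rational(-28, 5), 2)))), 15) = Mul(Add(Rational(-2, 5), Add(Rational(-1, 2), Rational(-28, 5), Mul(-3, Rational(784, 25)))), 15) = Mul(Add(Rational(-2, 5), Add(Rational(-1, 2), Rational(-28, 5), Rational(-2352, 25))), 15) = Mul(Add(Rational(-2, 5), Rational(-5009, 50)), 15) = Mul(Rational(-5029, 50), 15) = Rational(-15087, 10)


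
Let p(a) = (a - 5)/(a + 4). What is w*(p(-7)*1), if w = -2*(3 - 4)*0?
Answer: 0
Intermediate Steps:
p(a) = (-5 + a)/(4 + a)
w = 0 (w = -2*(-1)*0 = 2*0 = 0)
w*(p(-7)*1) = 0*(((-5 - 7)/(4 - 7))*1) = 0*((-12/(-3))*1) = 0*(-⅓*(-12)*1) = 0*(4*1) = 0*4 = 0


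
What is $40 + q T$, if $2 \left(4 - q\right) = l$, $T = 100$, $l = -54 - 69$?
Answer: $6590$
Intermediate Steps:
$l = -123$
$q = \frac{131}{2}$ ($q = 4 - - \frac{123}{2} = 4 + \frac{123}{2} = \frac{131}{2} \approx 65.5$)
$40 + q T = 40 + \frac{131}{2} \cdot 100 = 40 + 6550 = 6590$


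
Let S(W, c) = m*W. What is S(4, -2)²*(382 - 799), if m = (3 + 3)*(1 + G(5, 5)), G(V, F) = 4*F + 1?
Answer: -116252928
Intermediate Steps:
G(V, F) = 1 + 4*F
m = 132 (m = (3 + 3)*(1 + (1 + 4*5)) = 6*(1 + (1 + 20)) = 6*(1 + 21) = 6*22 = 132)
S(W, c) = 132*W
S(4, -2)²*(382 - 799) = (132*4)²*(382 - 799) = 528²*(-417) = 278784*(-417) = -116252928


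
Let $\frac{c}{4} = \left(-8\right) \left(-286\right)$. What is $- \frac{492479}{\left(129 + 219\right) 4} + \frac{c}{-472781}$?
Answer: $- \frac{232847453683}{658111152} \approx -353.81$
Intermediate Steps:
$c = 9152$ ($c = 4 \left(\left(-8\right) \left(-286\right)\right) = 4 \cdot 2288 = 9152$)
$- \frac{492479}{\left(129 + 219\right) 4} + \frac{c}{-472781} = - \frac{492479}{\left(129 + 219\right) 4} + \frac{9152}{-472781} = - \frac{492479}{348 \cdot 4} + 9152 \left(- \frac{1}{472781}\right) = - \frac{492479}{1392} - \frac{9152}{472781} = - \frac{232847453683}{658111152}$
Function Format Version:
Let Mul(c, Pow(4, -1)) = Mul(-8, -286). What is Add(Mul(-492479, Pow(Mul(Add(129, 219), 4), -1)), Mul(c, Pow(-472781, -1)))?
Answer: Rational(-232847453683, 658111152) ≈ -353.81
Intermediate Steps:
c = 9152 (c = Mul(4, Mul(-8, -286)) = Mul(4, 2288) = 9152)
Add(Mul(-492479, Pow(Mul(Add(129, 219), 4), -1)), Mul(c, Pow(-472781, -1))) = Add(Mul(-492479, Pow(Mul(Add(129, 219), 4), -1)), Mul(9152, Pow(-472781, -1))) = Add(Mul(-492479, Pow(Mul(348, 4), -1)), Mul(9152, Rational(-1, 472781))) = Add(Mul(-492479, Pow(1392, -1)), Rational(-9152, 472781)) = Add(Mul(-492479, Rational(1, 1392)), Rational(-9152, 472781)) = Add(Rational(-492479, 1392), Rational(-9152, 472781)) = Rational(-232847453683, 658111152)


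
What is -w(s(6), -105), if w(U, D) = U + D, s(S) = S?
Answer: 99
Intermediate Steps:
w(U, D) = D + U
-w(s(6), -105) = -(-105 + 6) = -1*(-99) = 99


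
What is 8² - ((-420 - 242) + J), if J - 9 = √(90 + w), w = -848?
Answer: 717 - I*√758 ≈ 717.0 - 27.532*I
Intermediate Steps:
J = 9 + I*√758 (J = 9 + √(90 - 848) = 9 + √(-758) = 9 + I*√758 ≈ 9.0 + 27.532*I)
8² - ((-420 - 242) + J) = 8² - ((-420 - 242) + (9 + I*√758)) = 64 - (-662 + (9 + I*√758)) = 64 - (-653 + I*√758) = 64 + (653 - I*√758) = 717 - I*√758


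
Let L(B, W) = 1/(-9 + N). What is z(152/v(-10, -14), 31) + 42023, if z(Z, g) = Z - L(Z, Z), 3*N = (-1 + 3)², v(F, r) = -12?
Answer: 2898722/69 ≈ 42010.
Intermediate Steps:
N = 4/3 (N = (-1 + 3)²/3 = (⅓)*2² = (⅓)*4 = 4/3 ≈ 1.3333)
L(B, W) = -3/23 (L(B, W) = 1/(-9 + 4/3) = 1/(-23/3) = -3/23)
z(Z, g) = 3/23 + Z (z(Z, g) = Z - 1*(-3/23) = Z + 3/23 = 3/23 + Z)
z(152/v(-10, -14), 31) + 42023 = (3/23 + 152/(-12)) + 42023 = (3/23 + 152*(-1/12)) + 42023 = (3/23 - 38/3) + 42023 = -865/69 + 42023 = 2898722/69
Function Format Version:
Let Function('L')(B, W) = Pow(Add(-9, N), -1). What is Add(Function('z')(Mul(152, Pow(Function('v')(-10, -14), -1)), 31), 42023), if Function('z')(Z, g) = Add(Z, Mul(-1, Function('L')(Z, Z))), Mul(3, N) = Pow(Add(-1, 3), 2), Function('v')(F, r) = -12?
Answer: Rational(2898722, 69) ≈ 42010.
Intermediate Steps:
N = Rational(4, 3) (N = Mul(Rational(1, 3), Pow(Add(-1, 3), 2)) = Mul(Rational(1, 3), Pow(2, 2)) = Mul(Rational(1, 3), 4) = Rational(4, 3) ≈ 1.3333)
Function('L')(B, W) = Rational(-3, 23) (Function('L')(B, W) = Pow(Add(-9, Rational(4, 3)), -1) = Pow(Rational(-23, 3), -1) = Rational(-3, 23))
Function('z')(Z, g) = Add(Rational(3, 23), Z) (Function('z')(Z, g) = Add(Z, Mul(-1, Rational(-3, 23))) = Add(Z, Rational(3, 23)) = Add(Rational(3, 23), Z))
Add(Function('z')(Mul(152, Pow(Function('v')(-10, -14), -1)), 31), 42023) = Add(Add(Rational(3, 23), Mul(152, Pow(-12, -1))), 42023) = Add(Add(Rational(3, 23), Mul(152, Rational(-1, 12))), 42023) = Add(Add(Rational(3, 23), Rational(-38, 3)), 42023) = Add(Rational(-865, 69), 42023) = Rational(2898722, 69)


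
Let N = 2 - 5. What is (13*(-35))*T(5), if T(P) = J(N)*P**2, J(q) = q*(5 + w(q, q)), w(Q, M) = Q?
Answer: 68250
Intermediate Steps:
N = -3
J(q) = q*(5 + q)
T(P) = -6*P**2 (T(P) = (-3*(5 - 3))*P**2 = (-3*2)*P**2 = -6*P**2)
(13*(-35))*T(5) = (13*(-35))*(-6*5**2) = -(-2730)*25 = -455*(-150) = 68250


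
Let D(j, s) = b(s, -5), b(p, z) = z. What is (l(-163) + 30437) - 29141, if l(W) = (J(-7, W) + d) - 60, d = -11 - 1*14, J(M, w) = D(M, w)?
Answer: 1206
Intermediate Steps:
D(j, s) = -5
J(M, w) = -5
d = -25 (d = -11 - 14 = -25)
l(W) = -90 (l(W) = (-5 - 25) - 60 = -30 - 60 = -90)
(l(-163) + 30437) - 29141 = (-90 + 30437) - 29141 = 30347 - 29141 = 1206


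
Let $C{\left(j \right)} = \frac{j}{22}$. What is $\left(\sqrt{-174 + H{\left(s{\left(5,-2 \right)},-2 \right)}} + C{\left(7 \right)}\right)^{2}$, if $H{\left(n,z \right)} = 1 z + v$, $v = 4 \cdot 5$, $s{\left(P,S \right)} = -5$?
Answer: $- \frac{75455}{484} + \frac{14 i \sqrt{39}}{11} \approx -155.9 + 7.9482 i$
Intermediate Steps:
$v = 20$
$H{\left(n,z \right)} = 20 + z$ ($H{\left(n,z \right)} = 1 z + 20 = z + 20 = 20 + z$)
$C{\left(j \right)} = \frac{j}{22}$ ($C{\left(j \right)} = j \frac{1}{22} = \frac{j}{22}$)
$\left(\sqrt{-174 + H{\left(s{\left(5,-2 \right)},-2 \right)}} + C{\left(7 \right)}\right)^{2} = \left(\sqrt{-174 + \left(20 - 2\right)} + \frac{1}{22} \cdot 7\right)^{2} = \left(\sqrt{-174 + 18} + \frac{7}{22}\right)^{2} = \left(\sqrt{-156} + \frac{7}{22}\right)^{2} = \left(2 i \sqrt{39} + \frac{7}{22}\right)^{2} = \left(\frac{7}{22} + 2 i \sqrt{39}\right)^{2}$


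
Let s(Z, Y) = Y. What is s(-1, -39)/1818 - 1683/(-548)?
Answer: 506387/166044 ≈ 3.0497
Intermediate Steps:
s(-1, -39)/1818 - 1683/(-548) = -39/1818 - 1683/(-548) = -39*1/1818 - 1683*(-1/548) = -13/606 + 1683/548 = 506387/166044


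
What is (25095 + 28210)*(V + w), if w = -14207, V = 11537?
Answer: -142324350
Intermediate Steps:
(25095 + 28210)*(V + w) = (25095 + 28210)*(11537 - 14207) = 53305*(-2670) = -142324350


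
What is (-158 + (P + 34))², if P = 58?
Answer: 4356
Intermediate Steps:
(-158 + (P + 34))² = (-158 + (58 + 34))² = (-158 + 92)² = (-66)² = 4356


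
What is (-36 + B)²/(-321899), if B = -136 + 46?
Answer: -15876/321899 ≈ -0.049320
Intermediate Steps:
B = -90
(-36 + B)²/(-321899) = (-36 - 90)²/(-321899) = (-126)²*(-1/321899) = 15876*(-1/321899) = -15876/321899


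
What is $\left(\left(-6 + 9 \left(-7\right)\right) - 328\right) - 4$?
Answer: $-401$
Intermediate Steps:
$\left(\left(-6 + 9 \left(-7\right)\right) - 328\right) - 4 = \left(\left(-6 - 63\right) - 328\right) - 4 = \left(-69 - 328\right) - 4 = -397 - 4 = -401$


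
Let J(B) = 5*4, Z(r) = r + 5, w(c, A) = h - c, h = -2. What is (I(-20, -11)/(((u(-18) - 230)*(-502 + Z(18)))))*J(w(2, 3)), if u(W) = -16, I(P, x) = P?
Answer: -200/58917 ≈ -0.0033946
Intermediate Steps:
w(c, A) = -2 - c
Z(r) = 5 + r
J(B) = 20
(I(-20, -11)/(((u(-18) - 230)*(-502 + Z(18)))))*J(w(2, 3)) = -20*1/((-502 + (5 + 18))*(-16 - 230))*20 = -20*(-1/(246*(-502 + 23)))*20 = -20/((-246*(-479)))*20 = -20/117834*20 = -20*1/117834*20 = -10/58917*20 = -200/58917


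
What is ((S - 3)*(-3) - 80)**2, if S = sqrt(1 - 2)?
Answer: 5032 + 426*I ≈ 5032.0 + 426.0*I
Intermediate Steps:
S = I (S = sqrt(-1) = I ≈ 1.0*I)
((S - 3)*(-3) - 80)**2 = ((I - 3)*(-3) - 80)**2 = ((-3 + I)*(-3) - 80)**2 = ((9 - 3*I) - 80)**2 = (-71 - 3*I)**2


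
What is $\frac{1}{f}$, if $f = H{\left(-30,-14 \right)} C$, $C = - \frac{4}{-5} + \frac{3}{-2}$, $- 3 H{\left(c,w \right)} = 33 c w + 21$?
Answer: $\frac{10}{32389} \approx 0.00030875$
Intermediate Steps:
$H{\left(c,w \right)} = -7 - 11 c w$ ($H{\left(c,w \right)} = - \frac{33 c w + 21}{3} = - \frac{21 + 33 c w}{3} = -7 - 11 c w$)
$C = - \frac{7}{10}$ ($C = \left(-4\right) \left(- \frac{1}{5}\right) + 3 \left(- \frac{1}{2}\right) = \frac{4}{5} - \frac{3}{2} = - \frac{7}{10} \approx -0.7$)
$f = \frac{32389}{10}$ ($f = \left(-7 - \left(-330\right) \left(-14\right)\right) \left(- \frac{7}{10}\right) = \left(-7 - 4620\right) \left(- \frac{7}{10}\right) = \left(-4627\right) \left(- \frac{7}{10}\right) = \frac{32389}{10} \approx 3238.9$)
$\frac{1}{f} = \frac{1}{\frac{32389}{10}} = \frac{10}{32389}$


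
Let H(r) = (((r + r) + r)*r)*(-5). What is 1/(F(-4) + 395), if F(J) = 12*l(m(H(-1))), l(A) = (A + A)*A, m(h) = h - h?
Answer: 1/395 ≈ 0.0025316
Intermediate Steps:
H(r) = -15*r**2 (H(r) = ((2*r + r)*r)*(-5) = ((3*r)*r)*(-5) = (3*r**2)*(-5) = -15*r**2)
m(h) = 0
l(A) = 2*A**2 (l(A) = (2*A)*A = 2*A**2)
F(J) = 0 (F(J) = 12*(2*0**2) = 12*(2*0) = 12*0 = 0)
1/(F(-4) + 395) = 1/(0 + 395) = 1/395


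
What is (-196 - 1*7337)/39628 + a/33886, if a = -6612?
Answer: -258641787/671417204 ≈ -0.38522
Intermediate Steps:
(-196 - 1*7337)/39628 + a/33886 = (-196 - 1*7337)/39628 - 6612/33886 = (-196 - 7337)*(1/39628) - 6612*1/33886 = -7533*1/39628 - 3306/16943 = -7533/39628 - 3306/16943 = -258641787/671417204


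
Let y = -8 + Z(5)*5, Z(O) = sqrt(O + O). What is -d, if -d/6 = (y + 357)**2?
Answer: 732306 + 20940*sqrt(10) ≈ 7.9852e+5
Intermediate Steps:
Z(O) = sqrt(2)*sqrt(O) (Z(O) = sqrt(2*O) = sqrt(2)*sqrt(O))
y = -8 + 5*sqrt(10) (y = -8 + (sqrt(2)*sqrt(5))*5 = -8 + sqrt(10)*5 = -8 + 5*sqrt(10) ≈ 7.8114)
d = -6*(349 + 5*sqrt(10))**2 (d = -6*((-8 + 5*sqrt(10)) + 357)**2 = -6*(349 + 5*sqrt(10))**2 ≈ -7.9852e+5)
-d = -(-732306 - 20940*sqrt(10)) = 732306 + 20940*sqrt(10)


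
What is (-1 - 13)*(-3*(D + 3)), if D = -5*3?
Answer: -504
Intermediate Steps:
D = -15
(-1 - 13)*(-3*(D + 3)) = (-1 - 13)*(-3*(-15 + 3)) = -(-42)*(-12) = -14*36 = -504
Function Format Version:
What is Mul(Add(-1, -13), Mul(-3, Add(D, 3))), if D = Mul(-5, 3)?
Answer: -504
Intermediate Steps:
D = -15
Mul(Add(-1, -13), Mul(-3, Add(D, 3))) = Mul(Add(-1, -13), Mul(-3, Add(-15, 3))) = Mul(-14, Mul(-3, -12)) = Mul(-14, 36) = -504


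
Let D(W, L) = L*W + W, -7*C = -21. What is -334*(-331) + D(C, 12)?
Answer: 110593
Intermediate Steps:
C = 3 (C = -1/7*(-21) = 3)
D(W, L) = W + L*W
-334*(-331) + D(C, 12) = -334*(-331) + 3*(1 + 12) = 110554 + 3*13 = 110554 + 39 = 110593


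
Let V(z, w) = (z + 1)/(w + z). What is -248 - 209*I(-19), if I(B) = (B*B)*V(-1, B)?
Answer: -248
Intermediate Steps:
V(z, w) = (1 + z)/(w + z)
I(B) = 0 (I(B) = (B*B)*((1 - 1)/(B - 1)) = B²*(0/(-1 + B)) = B²*0 = 0)
-248 - 209*I(-19) = -248 - 209*0 = -248 + 0 = -248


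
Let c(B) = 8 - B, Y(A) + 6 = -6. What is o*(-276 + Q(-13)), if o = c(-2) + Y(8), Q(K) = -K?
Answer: 526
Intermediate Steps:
Y(A) = -12 (Y(A) = -6 - 6 = -12)
o = -2 (o = (8 - 1*(-2)) - 12 = (8 + 2) - 12 = 10 - 12 = -2)
o*(-276 + Q(-13)) = -2*(-276 - 1*(-13)) = -2*(-276 + 13) = -2*(-263) = 526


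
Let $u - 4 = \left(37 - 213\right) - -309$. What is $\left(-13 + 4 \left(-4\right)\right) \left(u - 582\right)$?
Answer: $12905$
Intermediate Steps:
$u = 137$ ($u = 4 + \left(\left(37 - 213\right) - -309\right) = 4 + \left(-176 + 309\right) = 4 + 133 = 137$)
$\left(-13 + 4 \left(-4\right)\right) \left(u - 582\right) = \left(-13 + 4 \left(-4\right)\right) \left(137 - 582\right) = \left(-13 - 16\right) \left(-445\right) = \left(-29\right) \left(-445\right) = 12905$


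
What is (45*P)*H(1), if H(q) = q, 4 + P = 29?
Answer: 1125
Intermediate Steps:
P = 25 (P = -4 + 29 = 25)
(45*P)*H(1) = (45*25)*1 = 1125*1 = 1125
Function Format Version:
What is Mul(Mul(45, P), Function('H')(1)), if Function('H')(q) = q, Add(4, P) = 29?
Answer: 1125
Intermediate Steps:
P = 25 (P = Add(-4, 29) = 25)
Mul(Mul(45, P), Function('H')(1)) = Mul(Mul(45, 25), 1) = Mul(1125, 1) = 1125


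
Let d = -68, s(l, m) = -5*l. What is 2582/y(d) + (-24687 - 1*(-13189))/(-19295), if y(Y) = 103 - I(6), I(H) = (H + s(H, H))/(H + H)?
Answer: 10205396/405195 ≈ 25.186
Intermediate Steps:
I(H) = -2 (I(H) = (H - 5*H)/(H + H) = (-4*H)/((2*H)) = (-4*H)*(1/(2*H)) = -2)
y(Y) = 105 (y(Y) = 103 - 1*(-2) = 103 + 2 = 105)
2582/y(d) + (-24687 - 1*(-13189))/(-19295) = 2582/105 + (-24687 - 1*(-13189))/(-19295) = 2582*(1/105) + (-24687 + 13189)*(-1/19295) = 2582/105 - 11498*(-1/19295) = 2582/105 + 11498/19295 = 10205396/405195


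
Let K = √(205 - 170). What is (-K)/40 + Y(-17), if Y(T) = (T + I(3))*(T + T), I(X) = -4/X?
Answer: 1870/3 - √35/40 ≈ 623.19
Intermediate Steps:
K = √35 ≈ 5.9161
Y(T) = 2*T*(-4/3 + T) (Y(T) = (T - 4/3)*(T + T) = (T - 4*⅓)*(2*T) = (T - 4/3)*(2*T) = (-4/3 + T)*(2*T) = 2*T*(-4/3 + T))
(-K)/40 + Y(-17) = (-√35)/40 + (⅔)*(-17)*(-4 + 3*(-17)) = (-√35)/40 + (⅔)*(-17)*(-4 - 51) = -√35/40 + (⅔)*(-17)*(-55) = -√35/40 + 1870/3 = 1870/3 - √35/40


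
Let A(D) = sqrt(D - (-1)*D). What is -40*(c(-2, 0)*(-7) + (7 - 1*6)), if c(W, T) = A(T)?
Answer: -40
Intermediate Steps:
A(D) = sqrt(2)*sqrt(D) (A(D) = sqrt(D + D) = sqrt(2*D) = sqrt(2)*sqrt(D))
c(W, T) = sqrt(2)*sqrt(T)
-40*(c(-2, 0)*(-7) + (7 - 1*6)) = -40*((sqrt(2)*sqrt(0))*(-7) + (7 - 1*6)) = -40*((sqrt(2)*0)*(-7) + (7 - 6)) = -40*(0*(-7) + 1) = -40*(0 + 1) = -40*1 = -40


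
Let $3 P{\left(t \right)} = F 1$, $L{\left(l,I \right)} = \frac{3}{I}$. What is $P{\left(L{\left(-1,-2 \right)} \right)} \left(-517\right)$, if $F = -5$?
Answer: $\frac{2585}{3} \approx 861.67$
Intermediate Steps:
$P{\left(t \right)} = - \frac{5}{3}$ ($P{\left(t \right)} = \frac{\left(-5\right) 1}{3} = \frac{1}{3} \left(-5\right) = - \frac{5}{3}$)
$P{\left(L{\left(-1,-2 \right)} \right)} \left(-517\right) = \left(- \frac{5}{3}\right) \left(-517\right) = \frac{2585}{3}$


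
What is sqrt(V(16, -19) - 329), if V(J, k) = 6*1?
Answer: I*sqrt(323) ≈ 17.972*I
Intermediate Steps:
V(J, k) = 6
sqrt(V(16, -19) - 329) = sqrt(6 - 329) = sqrt(-323) = I*sqrt(323)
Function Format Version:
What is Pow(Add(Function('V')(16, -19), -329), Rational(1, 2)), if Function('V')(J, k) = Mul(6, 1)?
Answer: Mul(I, Pow(323, Rational(1, 2))) ≈ Mul(17.972, I)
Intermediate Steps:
Function('V')(J, k) = 6
Pow(Add(Function('V')(16, -19), -329), Rational(1, 2)) = Pow(Add(6, -329), Rational(1, 2)) = Pow(-323, Rational(1, 2)) = Mul(I, Pow(323, Rational(1, 2)))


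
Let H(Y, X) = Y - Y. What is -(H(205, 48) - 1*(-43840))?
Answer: -43840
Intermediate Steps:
H(Y, X) = 0
-(H(205, 48) - 1*(-43840)) = -(0 - 1*(-43840)) = -(0 + 43840) = -1*43840 = -43840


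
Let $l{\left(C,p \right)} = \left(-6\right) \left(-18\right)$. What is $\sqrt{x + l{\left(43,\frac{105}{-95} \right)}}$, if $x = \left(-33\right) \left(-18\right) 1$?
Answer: $3 \sqrt{78} \approx 26.495$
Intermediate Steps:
$x = 594$ ($x = 594 \cdot 1 = 594$)
$l{\left(C,p \right)} = 108$
$\sqrt{x + l{\left(43,\frac{105}{-95} \right)}} = \sqrt{594 + 108} = \sqrt{702} = 3 \sqrt{78}$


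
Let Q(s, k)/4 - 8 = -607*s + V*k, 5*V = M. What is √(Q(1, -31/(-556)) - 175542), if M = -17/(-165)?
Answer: I*√93597916750701/22935 ≈ 421.83*I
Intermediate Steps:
M = 17/165 (M = -17*(-1/165) = 17/165 ≈ 0.10303)
V = 17/825 (V = (⅕)*(17/165) = 17/825 ≈ 0.020606)
Q(s, k) = 32 - 2428*s + 68*k/825 (Q(s, k) = 32 + 4*(-607*s + 17*k/825) = 32 + (-2428*s + 68*k/825) = 32 - 2428*s + 68*k/825)
√(Q(1, -31/(-556)) - 175542) = √((32 - 2428*1 + 68*(-31/(-556))/825) - 175542) = √((32 - 2428 + 68*(-31*(-1/556))/825) - 175542) = √((32 - 2428 + (68/825)*(31/556)) - 175542) = √((32 - 2428 + 527/114675) - 175542) = √(-274760773/114675 - 175542) = √(-20405039623/114675) = I*√93597916750701/22935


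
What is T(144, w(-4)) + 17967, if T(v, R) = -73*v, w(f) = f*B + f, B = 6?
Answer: 7455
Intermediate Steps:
w(f) = 7*f (w(f) = f*6 + f = 6*f + f = 7*f)
T(144, w(-4)) + 17967 = -73*144 + 17967 = -10512 + 17967 = 7455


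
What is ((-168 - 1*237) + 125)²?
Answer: 78400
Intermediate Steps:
((-168 - 1*237) + 125)² = ((-168 - 237) + 125)² = (-405 + 125)² = (-280)² = 78400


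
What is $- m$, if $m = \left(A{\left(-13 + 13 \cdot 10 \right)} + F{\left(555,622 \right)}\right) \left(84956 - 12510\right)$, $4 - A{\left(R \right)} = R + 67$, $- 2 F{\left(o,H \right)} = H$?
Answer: $35570986$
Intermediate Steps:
$F{\left(o,H \right)} = - \frac{H}{2}$
$A{\left(R \right)} = -63 - R$ ($A{\left(R \right)} = 4 - \left(R + 67\right) = 4 - \left(67 + R\right) = -63 - R$)
$m = -35570986$ ($m = \left(\left(-63 - \left(-13 + 13 \cdot 10\right)\right) - 311\right) \left(84956 - 12510\right) = \left(\left(-63 - \left(-13 + 130\right)\right) - 311\right) 72446 = \left(\left(-63 - 117\right) - 311\right) 72446 = \left(-180 - 311\right) 72446 = \left(-491\right) 72446 = -35570986$)
$- m = \left(-1\right) \left(-35570986\right) = 35570986$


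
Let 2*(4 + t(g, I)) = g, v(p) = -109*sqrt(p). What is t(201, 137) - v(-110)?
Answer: 193/2 + 109*I*sqrt(110) ≈ 96.5 + 1143.2*I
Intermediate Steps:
t(g, I) = -4 + g/2
t(201, 137) - v(-110) = (-4 + (1/2)*201) - (-109)*sqrt(-110) = (-4 + 201/2) - (-109)*I*sqrt(110) = 193/2 - (-109)*I*sqrt(110) = 193/2 + 109*I*sqrt(110)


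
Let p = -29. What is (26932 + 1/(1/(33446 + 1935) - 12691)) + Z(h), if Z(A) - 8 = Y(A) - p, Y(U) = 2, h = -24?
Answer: 12110525666789/449020270 ≈ 26971.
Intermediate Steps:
Z(A) = 39 (Z(A) = 8 + (2 - 1*(-29)) = 8 + (2 + 29) = 8 + 31 = 39)
(26932 + 1/(1/(33446 + 1935) - 12691)) + Z(h) = (26932 + 1/(1/(33446 + 1935) - 12691)) + 39 = (26932 + 1/(1/35381 - 12691)) + 39 = (26932 + 1/(-449020270/35381)) + 39 = (26932 - 35381/449020270) + 39 = 12093013876259/449020270 + 39 = 12110525666789/449020270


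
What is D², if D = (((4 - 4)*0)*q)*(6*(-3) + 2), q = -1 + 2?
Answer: 0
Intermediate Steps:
q = 1
D = 0 (D = (((4 - 4)*0)*1)*(6*(-3) + 2) = ((0*0)*1)*(-18 + 2) = (0*1)*(-16) = 0*(-16) = 0)
D² = 0² = 0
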